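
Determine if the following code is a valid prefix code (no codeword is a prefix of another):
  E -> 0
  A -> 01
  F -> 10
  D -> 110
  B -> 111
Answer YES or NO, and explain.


Checking each pair (does one codeword prefix another?):
  E='0' vs A='01': prefix -- VIOLATION

NO -- this is NOT a valid prefix code. E (0) is a prefix of A (01).


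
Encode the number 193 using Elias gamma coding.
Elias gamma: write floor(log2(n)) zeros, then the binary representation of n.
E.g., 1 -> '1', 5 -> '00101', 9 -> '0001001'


num_bits = floor(log2(193)) + 1 = 8
leading_zeros = num_bits - 1 = 7
binary(193) = 11000001

Elias gamma(193) = '0000000' + '11000001' = 000000011000001 (15 bits)


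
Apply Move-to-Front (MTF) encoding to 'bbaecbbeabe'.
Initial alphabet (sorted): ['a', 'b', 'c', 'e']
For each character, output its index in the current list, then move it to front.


MTF encoding:
'b': index 1 in ['a', 'b', 'c', 'e'] -> ['b', 'a', 'c', 'e']
'b': index 0 in ['b', 'a', 'c', 'e'] -> ['b', 'a', 'c', 'e']
'a': index 1 in ['b', 'a', 'c', 'e'] -> ['a', 'b', 'c', 'e']
'e': index 3 in ['a', 'b', 'c', 'e'] -> ['e', 'a', 'b', 'c']
'c': index 3 in ['e', 'a', 'b', 'c'] -> ['c', 'e', 'a', 'b']
'b': index 3 in ['c', 'e', 'a', 'b'] -> ['b', 'c', 'e', 'a']
'b': index 0 in ['b', 'c', 'e', 'a'] -> ['b', 'c', 'e', 'a']
'e': index 2 in ['b', 'c', 'e', 'a'] -> ['e', 'b', 'c', 'a']
'a': index 3 in ['e', 'b', 'c', 'a'] -> ['a', 'e', 'b', 'c']
'b': index 2 in ['a', 'e', 'b', 'c'] -> ['b', 'a', 'e', 'c']
'e': index 2 in ['b', 'a', 'e', 'c'] -> ['e', 'b', 'a', 'c']


Output: [1, 0, 1, 3, 3, 3, 0, 2, 3, 2, 2]


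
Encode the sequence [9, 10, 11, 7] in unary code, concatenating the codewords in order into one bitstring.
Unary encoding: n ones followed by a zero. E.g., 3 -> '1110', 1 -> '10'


Encode each number as n ones followed by a terminating 0:
  9 -> 1111111110 (10 bits)
  10 -> 11111111110 (11 bits)
  11 -> 111111111110 (12 bits)
  7 -> 11111110 (8 bits)
Total length = 10 + 11 + 12 + 8 = 41 bits.

Unary([9, 10, 11, 7]) = 11111111101111111111011111111111011111110 (41 bits)


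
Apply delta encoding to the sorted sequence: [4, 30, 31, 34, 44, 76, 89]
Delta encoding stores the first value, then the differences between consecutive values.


First value: 4
Deltas:
  30 - 4 = 26
  31 - 30 = 1
  34 - 31 = 3
  44 - 34 = 10
  76 - 44 = 32
  89 - 76 = 13


Delta encoded: [4, 26, 1, 3, 10, 32, 13]


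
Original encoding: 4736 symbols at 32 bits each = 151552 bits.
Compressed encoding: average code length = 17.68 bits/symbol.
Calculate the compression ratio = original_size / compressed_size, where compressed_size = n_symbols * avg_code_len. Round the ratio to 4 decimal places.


original_size = n_symbols * orig_bits = 4736 * 32 = 151552 bits
compressed_size = n_symbols * avg_code_len = 4736 * 17.68 = 83732.48 bits
ratio = original_size / compressed_size = 151552 / 83732.48 = 1.81

Compression ratio = 1.81


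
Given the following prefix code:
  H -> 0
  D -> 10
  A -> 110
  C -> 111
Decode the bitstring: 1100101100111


Decoding step by step:
Bits 110 -> A
Bits 0 -> H
Bits 10 -> D
Bits 110 -> A
Bits 0 -> H
Bits 111 -> C


Decoded message: AHDAHC


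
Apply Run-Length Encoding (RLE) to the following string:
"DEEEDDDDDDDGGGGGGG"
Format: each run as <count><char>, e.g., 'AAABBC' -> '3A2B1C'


Scanning runs left to right:
  i=0: run of 'D' x 1 -> '1D'
  i=1: run of 'E' x 3 -> '3E'
  i=4: run of 'D' x 7 -> '7D'
  i=11: run of 'G' x 7 -> '7G'

RLE = 1D3E7D7G


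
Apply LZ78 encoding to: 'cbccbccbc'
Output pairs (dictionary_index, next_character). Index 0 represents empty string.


LZ78 encoding steps:
Dictionary: {0: ''}
Step 1: w='' (idx 0), next='c' -> output (0, 'c'), add 'c' as idx 1
Step 2: w='' (idx 0), next='b' -> output (0, 'b'), add 'b' as idx 2
Step 3: w='c' (idx 1), next='c' -> output (1, 'c'), add 'cc' as idx 3
Step 4: w='b' (idx 2), next='c' -> output (2, 'c'), add 'bc' as idx 4
Step 5: w='c' (idx 1), next='b' -> output (1, 'b'), add 'cb' as idx 5
Step 6: w='c' (idx 1), end of input -> output (1, '')


Encoded: [(0, 'c'), (0, 'b'), (1, 'c'), (2, 'c'), (1, 'b'), (1, '')]


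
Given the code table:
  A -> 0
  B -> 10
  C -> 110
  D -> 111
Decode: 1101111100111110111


Decoding:
110 -> C
111 -> D
110 -> C
0 -> A
111 -> D
110 -> C
111 -> D


Result: CDCADCD


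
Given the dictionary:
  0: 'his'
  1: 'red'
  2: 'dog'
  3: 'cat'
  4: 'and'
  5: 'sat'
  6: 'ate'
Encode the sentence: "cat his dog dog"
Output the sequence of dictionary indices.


Look up each word in the dictionary:
  'cat' -> 3
  'his' -> 0
  'dog' -> 2
  'dog' -> 2

Encoded: [3, 0, 2, 2]


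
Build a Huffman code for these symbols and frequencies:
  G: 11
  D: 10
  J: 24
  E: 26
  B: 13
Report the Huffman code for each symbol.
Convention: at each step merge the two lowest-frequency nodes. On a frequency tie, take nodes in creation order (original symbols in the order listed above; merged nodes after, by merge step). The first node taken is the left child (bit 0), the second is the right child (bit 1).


Huffman tree construction:
Step 1: Merge D(10) + G(11) = 21
Step 2: Merge B(13) + (D+G)(21) = 34
Step 3: Merge J(24) + E(26) = 50
Step 4: Merge (B+(D+G))(34) + (J+E)(50) = 84
Read each symbol's code off the tree from the root (left child = 0, right child = 1).

Codes:
  G: 011 (length 3)
  D: 010 (length 3)
  J: 10 (length 2)
  E: 11 (length 2)
  B: 00 (length 2)
Average code length: 189/84 = 2.2500 bits/symbol


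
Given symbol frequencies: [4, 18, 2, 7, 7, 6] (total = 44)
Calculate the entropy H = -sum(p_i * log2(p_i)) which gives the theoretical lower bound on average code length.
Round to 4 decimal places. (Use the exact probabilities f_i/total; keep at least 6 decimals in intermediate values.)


Per-symbol terms -p_i * log2(p_i) with p_i = f_i/44:
  p = 4/44 = 0.090909: log2(p) = -3.459432, -p*log2(p) = 0.314494
  p = 18/44 = 0.409091: log2(p) = -1.289507, -p*log2(p) = 0.527525
  p = 2/44 = 0.045455: log2(p) = -4.459432, -p*log2(p) = 0.202701
  p = 7/44 = 0.159091: log2(p) = -2.652077, -p*log2(p) = 0.421921
  p = 7/44 = 0.159091: log2(p) = -2.652077, -p*log2(p) = 0.421921
  p = 6/44 = 0.136364: log2(p) = -2.874469, -p*log2(p) = 0.391973
H = 0.314494 + 0.527525 + 0.202701 + 0.421921 + 0.421921 + 0.391973 = 2.280535

H = 2.2805 bits/symbol


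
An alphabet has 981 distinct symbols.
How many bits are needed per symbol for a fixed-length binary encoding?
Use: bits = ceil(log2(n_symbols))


log2(981) = 9.9381
Bracket: 2^9 = 512 < 981 <= 2^10 = 1024
So ceil(log2(981)) = 10

bits = ceil(log2(981)) = ceil(9.9381) = 10 bits


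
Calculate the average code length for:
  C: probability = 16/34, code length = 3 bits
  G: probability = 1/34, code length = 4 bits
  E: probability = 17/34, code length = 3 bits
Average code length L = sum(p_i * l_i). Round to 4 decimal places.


Weighted contributions p_i * l_i:
  C: (16/34) * 3 = 48/34
  G: (1/34) * 4 = 4/34
  E: (17/34) * 3 = 51/34
Sum = (48 + 4 + 51)/34 = 103/34

L = 103/34 = 3.0294 bits/symbol


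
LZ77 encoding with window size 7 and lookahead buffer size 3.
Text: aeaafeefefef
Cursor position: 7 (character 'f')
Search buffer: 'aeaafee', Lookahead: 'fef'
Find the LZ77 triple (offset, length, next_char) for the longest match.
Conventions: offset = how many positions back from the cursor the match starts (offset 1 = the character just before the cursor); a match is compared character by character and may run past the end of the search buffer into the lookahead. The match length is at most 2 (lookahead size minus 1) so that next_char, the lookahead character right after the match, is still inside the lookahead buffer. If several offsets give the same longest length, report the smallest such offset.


Try each offset into the search buffer:
  offset=1 (pos 6, char 'e'): match length 0
  offset=2 (pos 5, char 'e'): match length 0
  offset=3 (pos 4, char 'f'): match length 2
  offset=4 (pos 3, char 'a'): match length 0
  offset=5 (pos 2, char 'a'): match length 0
  offset=6 (pos 1, char 'e'): match length 0
  offset=7 (pos 0, char 'a'): match length 0
Longest match has length 2 at offset 3.
next_char = character at position 7 + 2 = 9 -> 'f'

Best match: offset=3, length=2 (matching 'fe' starting at position 4)
LZ77 triple: (3, 2, 'f')


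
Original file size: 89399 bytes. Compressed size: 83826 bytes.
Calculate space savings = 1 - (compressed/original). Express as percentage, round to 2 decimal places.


ratio = compressed/original = 83826/89399 = 0.937661
savings = 1 - ratio = 1 - 0.937661 = 0.062339
as a percentage: 0.062339 * 100 = 6.23%

Space savings = 1 - 83826/89399 = 6.23%


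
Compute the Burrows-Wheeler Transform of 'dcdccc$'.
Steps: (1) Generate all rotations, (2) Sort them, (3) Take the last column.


Rotations (sorted):
  0: $dcdccc -> last char: c
  1: c$dcdcc -> last char: c
  2: cc$dcdc -> last char: c
  3: ccc$dcd -> last char: d
  4: cdccc$d -> last char: d
  5: dccc$dc -> last char: c
  6: dcdccc$ -> last char: $


BWT = cccddc$


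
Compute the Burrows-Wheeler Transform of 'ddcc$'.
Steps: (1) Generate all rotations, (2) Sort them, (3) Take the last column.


Rotations (sorted):
  0: $ddcc -> last char: c
  1: c$ddc -> last char: c
  2: cc$dd -> last char: d
  3: dcc$d -> last char: d
  4: ddcc$ -> last char: $


BWT = ccdd$


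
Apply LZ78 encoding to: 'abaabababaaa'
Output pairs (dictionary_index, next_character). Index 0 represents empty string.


LZ78 encoding steps:
Dictionary: {0: ''}
Step 1: w='' (idx 0), next='a' -> output (0, 'a'), add 'a' as idx 1
Step 2: w='' (idx 0), next='b' -> output (0, 'b'), add 'b' as idx 2
Step 3: w='a' (idx 1), next='a' -> output (1, 'a'), add 'aa' as idx 3
Step 4: w='b' (idx 2), next='a' -> output (2, 'a'), add 'ba' as idx 4
Step 5: w='ba' (idx 4), next='b' -> output (4, 'b'), add 'bab' as idx 5
Step 6: w='aa' (idx 3), next='a' -> output (3, 'a'), add 'aaa' as idx 6


Encoded: [(0, 'a'), (0, 'b'), (1, 'a'), (2, 'a'), (4, 'b'), (3, 'a')]


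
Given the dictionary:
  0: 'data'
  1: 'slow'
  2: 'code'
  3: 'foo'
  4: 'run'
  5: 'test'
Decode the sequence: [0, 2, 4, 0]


Look up each index in the dictionary:
  0 -> 'data'
  2 -> 'code'
  4 -> 'run'
  0 -> 'data'

Decoded: "data code run data"


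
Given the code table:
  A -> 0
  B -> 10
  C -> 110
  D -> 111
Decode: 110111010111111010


Decoding:
110 -> C
111 -> D
0 -> A
10 -> B
111 -> D
111 -> D
0 -> A
10 -> B


Result: CDABDDAB


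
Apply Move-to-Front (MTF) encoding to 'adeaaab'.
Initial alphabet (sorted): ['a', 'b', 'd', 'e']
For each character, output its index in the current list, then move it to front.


MTF encoding:
'a': index 0 in ['a', 'b', 'd', 'e'] -> ['a', 'b', 'd', 'e']
'd': index 2 in ['a', 'b', 'd', 'e'] -> ['d', 'a', 'b', 'e']
'e': index 3 in ['d', 'a', 'b', 'e'] -> ['e', 'd', 'a', 'b']
'a': index 2 in ['e', 'd', 'a', 'b'] -> ['a', 'e', 'd', 'b']
'a': index 0 in ['a', 'e', 'd', 'b'] -> ['a', 'e', 'd', 'b']
'a': index 0 in ['a', 'e', 'd', 'b'] -> ['a', 'e', 'd', 'b']
'b': index 3 in ['a', 'e', 'd', 'b'] -> ['b', 'a', 'e', 'd']


Output: [0, 2, 3, 2, 0, 0, 3]


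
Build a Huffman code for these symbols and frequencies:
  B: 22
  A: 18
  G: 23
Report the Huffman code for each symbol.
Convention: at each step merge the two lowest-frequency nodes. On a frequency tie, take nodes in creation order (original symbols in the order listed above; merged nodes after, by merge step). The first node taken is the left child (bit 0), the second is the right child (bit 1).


Huffman tree construction:
Step 1: Merge A(18) + B(22) = 40
Step 2: Merge G(23) + (A+B)(40) = 63
Read each symbol's code off the tree from the root (left child = 0, right child = 1).

Codes:
  B: 11 (length 2)
  A: 10 (length 2)
  G: 0 (length 1)
Average code length: 103/63 = 1.6349 bits/symbol


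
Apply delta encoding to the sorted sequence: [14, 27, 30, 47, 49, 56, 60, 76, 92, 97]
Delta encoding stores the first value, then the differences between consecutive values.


First value: 14
Deltas:
  27 - 14 = 13
  30 - 27 = 3
  47 - 30 = 17
  49 - 47 = 2
  56 - 49 = 7
  60 - 56 = 4
  76 - 60 = 16
  92 - 76 = 16
  97 - 92 = 5


Delta encoded: [14, 13, 3, 17, 2, 7, 4, 16, 16, 5]


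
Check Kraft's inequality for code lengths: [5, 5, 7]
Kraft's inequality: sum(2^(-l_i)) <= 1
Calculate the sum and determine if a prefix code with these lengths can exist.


Sum = 2^(-5) + 2^(-5) + 2^(-7)
    = 0.03125 + 0.03125 + 0.0078125
    = 9/128 = 0.0703125
Since 0.0703125 <= 1, Kraft's inequality IS satisfied.
A prefix code with these lengths CAN exist.

Kraft sum = 0.0703125. Satisfied.


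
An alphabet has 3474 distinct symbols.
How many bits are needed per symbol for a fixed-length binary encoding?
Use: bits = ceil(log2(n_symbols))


log2(3474) = 11.7624
Bracket: 2^11 = 2048 < 3474 <= 2^12 = 4096
So ceil(log2(3474)) = 12

bits = ceil(log2(3474)) = ceil(11.7624) = 12 bits


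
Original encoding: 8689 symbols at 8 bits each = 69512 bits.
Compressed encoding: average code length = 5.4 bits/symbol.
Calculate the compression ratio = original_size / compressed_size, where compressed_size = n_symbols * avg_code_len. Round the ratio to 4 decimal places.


original_size = n_symbols * orig_bits = 8689 * 8 = 69512 bits
compressed_size = n_symbols * avg_code_len = 8689 * 5.4 = 46920.6 bits
ratio = original_size / compressed_size = 69512 / 46920.6 = 1.4815

Compression ratio = 1.4815


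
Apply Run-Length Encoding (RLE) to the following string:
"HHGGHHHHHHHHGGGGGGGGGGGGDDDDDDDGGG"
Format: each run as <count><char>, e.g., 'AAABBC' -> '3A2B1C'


Scanning runs left to right:
  i=0: run of 'H' x 2 -> '2H'
  i=2: run of 'G' x 2 -> '2G'
  i=4: run of 'H' x 8 -> '8H'
  i=12: run of 'G' x 12 -> '12G'
  i=24: run of 'D' x 7 -> '7D'
  i=31: run of 'G' x 3 -> '3G'

RLE = 2H2G8H12G7D3G


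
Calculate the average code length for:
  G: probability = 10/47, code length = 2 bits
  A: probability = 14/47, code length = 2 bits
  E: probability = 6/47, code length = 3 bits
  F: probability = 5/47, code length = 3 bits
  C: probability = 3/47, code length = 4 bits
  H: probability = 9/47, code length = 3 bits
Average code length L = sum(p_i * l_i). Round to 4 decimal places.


Weighted contributions p_i * l_i:
  G: (10/47) * 2 = 20/47
  A: (14/47) * 2 = 28/47
  E: (6/47) * 3 = 18/47
  F: (5/47) * 3 = 15/47
  C: (3/47) * 4 = 12/47
  H: (9/47) * 3 = 27/47
Sum = (20 + 28 + 18 + 15 + 12 + 27)/47 = 120/47

L = 120/47 = 2.5532 bits/symbol


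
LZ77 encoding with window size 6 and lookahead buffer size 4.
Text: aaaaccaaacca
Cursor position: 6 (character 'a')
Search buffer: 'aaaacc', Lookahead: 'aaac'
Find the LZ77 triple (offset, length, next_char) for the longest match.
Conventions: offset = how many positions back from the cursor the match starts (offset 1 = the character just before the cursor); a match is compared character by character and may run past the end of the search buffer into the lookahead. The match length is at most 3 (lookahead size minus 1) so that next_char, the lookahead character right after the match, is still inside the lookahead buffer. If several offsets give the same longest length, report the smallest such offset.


Try each offset into the search buffer:
  offset=1 (pos 5, char 'c'): match length 0
  offset=2 (pos 4, char 'c'): match length 0
  offset=3 (pos 3, char 'a'): match length 1
  offset=4 (pos 2, char 'a'): match length 2
  offset=5 (pos 1, char 'a'): match length 3
  offset=6 (pos 0, char 'a'): match length 3
Longest match has length 3, found at offsets 5, 6; take the smallest, offset 5.
next_char = character at position 6 + 3 = 9 -> 'c'

Best match: offset=5, length=3 (matching 'aaa' starting at position 1)
LZ77 triple: (5, 3, 'c')


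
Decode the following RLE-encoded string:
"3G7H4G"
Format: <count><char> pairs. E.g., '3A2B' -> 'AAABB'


Expanding each <count><char> pair:
  3G -> 'GGG'
  7H -> 'HHHHHHH'
  4G -> 'GGGG'

Decoded = GGGHHHHHHHGGGG


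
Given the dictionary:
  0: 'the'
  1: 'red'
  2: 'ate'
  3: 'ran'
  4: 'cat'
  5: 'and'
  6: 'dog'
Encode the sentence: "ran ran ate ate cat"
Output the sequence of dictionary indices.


Look up each word in the dictionary:
  'ran' -> 3
  'ran' -> 3
  'ate' -> 2
  'ate' -> 2
  'cat' -> 4

Encoded: [3, 3, 2, 2, 4]


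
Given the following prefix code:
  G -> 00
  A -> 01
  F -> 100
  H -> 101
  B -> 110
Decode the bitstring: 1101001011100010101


Decoding step by step:
Bits 110 -> B
Bits 100 -> F
Bits 101 -> H
Bits 110 -> B
Bits 00 -> G
Bits 101 -> H
Bits 01 -> A


Decoded message: BFHBGHA


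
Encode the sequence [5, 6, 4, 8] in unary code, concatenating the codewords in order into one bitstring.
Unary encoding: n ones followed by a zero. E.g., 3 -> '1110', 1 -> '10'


Encode each number as n ones followed by a terminating 0:
  5 -> 111110 (6 bits)
  6 -> 1111110 (7 bits)
  4 -> 11110 (5 bits)
  8 -> 111111110 (9 bits)
Total length = 6 + 7 + 5 + 9 = 27 bits.

Unary([5, 6, 4, 8]) = 111110111111011110111111110 (27 bits)


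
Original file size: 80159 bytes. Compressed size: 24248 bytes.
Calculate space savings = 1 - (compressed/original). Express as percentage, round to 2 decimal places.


ratio = compressed/original = 24248/80159 = 0.302499
savings = 1 - ratio = 1 - 0.302499 = 0.697501
as a percentage: 0.697501 * 100 = 69.75%

Space savings = 1 - 24248/80159 = 69.75%


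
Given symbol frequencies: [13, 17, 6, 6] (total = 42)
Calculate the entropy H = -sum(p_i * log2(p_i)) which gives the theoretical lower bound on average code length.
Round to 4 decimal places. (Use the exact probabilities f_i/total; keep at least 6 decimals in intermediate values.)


Per-symbol terms -p_i * log2(p_i) with p_i = f_i/42:
  p = 13/42 = 0.309524: log2(p) = -1.691878, -p*log2(p) = 0.523676
  p = 17/42 = 0.404762: log2(p) = -1.304855, -p*log2(p) = 0.528155
  p = 6/42 = 0.142857: log2(p) = -2.807355, -p*log2(p) = 0.401051
  p = 6/42 = 0.142857: log2(p) = -2.807355, -p*log2(p) = 0.401051
H = 0.523676 + 0.528155 + 0.401051 + 0.401051 = 1.853933

H = 1.8539 bits/symbol


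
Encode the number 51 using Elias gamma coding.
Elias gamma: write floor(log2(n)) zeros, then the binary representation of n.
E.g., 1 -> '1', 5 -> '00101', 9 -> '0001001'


num_bits = floor(log2(51)) + 1 = 6
leading_zeros = num_bits - 1 = 5
binary(51) = 110011

Elias gamma(51) = '00000' + '110011' = 00000110011 (11 bits)


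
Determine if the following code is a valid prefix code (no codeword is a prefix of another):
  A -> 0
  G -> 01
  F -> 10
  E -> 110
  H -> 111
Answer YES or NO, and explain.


Checking each pair (does one codeword prefix another?):
  A='0' vs G='01': prefix -- VIOLATION

NO -- this is NOT a valid prefix code. A (0) is a prefix of G (01).


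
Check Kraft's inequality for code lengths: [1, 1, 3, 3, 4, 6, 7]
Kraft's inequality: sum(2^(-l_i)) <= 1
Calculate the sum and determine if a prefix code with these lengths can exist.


Sum = 2^(-1) + 2^(-1) + 2^(-3) + 2^(-3) + 2^(-4) + 2^(-6) + 2^(-7)
    = 0.5 + 0.5 + 0.125 + 0.125 + 0.0625 + 0.015625 + 0.0078125
    = 171/128 = 1.3359375
Since 1.3359375 > 1, Kraft's inequality is NOT satisfied.
A prefix code with these lengths CANNOT exist.

Kraft sum = 1.3359375. Not satisfied.


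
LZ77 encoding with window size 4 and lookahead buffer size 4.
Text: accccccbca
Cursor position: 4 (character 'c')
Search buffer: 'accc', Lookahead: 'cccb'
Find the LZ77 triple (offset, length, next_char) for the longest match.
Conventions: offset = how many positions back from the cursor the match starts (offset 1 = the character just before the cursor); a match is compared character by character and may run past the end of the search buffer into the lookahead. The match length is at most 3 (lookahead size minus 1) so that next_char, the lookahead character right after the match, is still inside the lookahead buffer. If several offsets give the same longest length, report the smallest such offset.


Try each offset into the search buffer:
  offset=1 (pos 3, char 'c'): match length 3
  offset=2 (pos 2, char 'c'): match length 3
  offset=3 (pos 1, char 'c'): match length 3
  offset=4 (pos 0, char 'a'): match length 0
Longest match has length 3, found at offsets 1, 2, 3; take the smallest, offset 1.
next_char = character at position 4 + 3 = 7 -> 'b'

Best match: offset=1, length=3 (matching 'ccc' starting at position 3)
LZ77 triple: (1, 3, 'b')


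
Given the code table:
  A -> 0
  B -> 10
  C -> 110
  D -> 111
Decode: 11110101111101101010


Decoding:
111 -> D
10 -> B
10 -> B
111 -> D
110 -> C
110 -> C
10 -> B
10 -> B


Result: DBBDCCBB


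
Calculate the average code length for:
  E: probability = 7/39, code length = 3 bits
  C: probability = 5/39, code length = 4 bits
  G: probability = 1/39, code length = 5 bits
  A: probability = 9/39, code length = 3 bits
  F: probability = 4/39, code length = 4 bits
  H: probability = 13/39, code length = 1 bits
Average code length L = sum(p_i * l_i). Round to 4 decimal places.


Weighted contributions p_i * l_i:
  E: (7/39) * 3 = 21/39
  C: (5/39) * 4 = 20/39
  G: (1/39) * 5 = 5/39
  A: (9/39) * 3 = 27/39
  F: (4/39) * 4 = 16/39
  H: (13/39) * 1 = 13/39
Sum = (21 + 20 + 5 + 27 + 16 + 13)/39 = 102/39

L = 102/39 = 2.6154 bits/symbol


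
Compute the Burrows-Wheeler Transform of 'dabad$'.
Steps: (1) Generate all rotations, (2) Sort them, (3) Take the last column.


Rotations (sorted):
  0: $dabad -> last char: d
  1: abad$d -> last char: d
  2: ad$dab -> last char: b
  3: bad$da -> last char: a
  4: d$daba -> last char: a
  5: dabad$ -> last char: $


BWT = ddbaa$


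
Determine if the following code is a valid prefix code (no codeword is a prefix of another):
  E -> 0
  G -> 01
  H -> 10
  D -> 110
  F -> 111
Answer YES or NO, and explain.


Checking each pair (does one codeword prefix another?):
  E='0' vs G='01': prefix -- VIOLATION

NO -- this is NOT a valid prefix code. E (0) is a prefix of G (01).


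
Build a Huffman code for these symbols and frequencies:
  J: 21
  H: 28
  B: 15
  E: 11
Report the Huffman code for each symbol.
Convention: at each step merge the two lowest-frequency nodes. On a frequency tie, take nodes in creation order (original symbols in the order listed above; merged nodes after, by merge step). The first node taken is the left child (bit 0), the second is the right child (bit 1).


Huffman tree construction:
Step 1: Merge E(11) + B(15) = 26
Step 2: Merge J(21) + (E+B)(26) = 47
Step 3: Merge H(28) + (J+(E+B))(47) = 75
Read each symbol's code off the tree from the root (left child = 0, right child = 1).

Codes:
  J: 10 (length 2)
  H: 0 (length 1)
  B: 111 (length 3)
  E: 110 (length 3)
Average code length: 148/75 = 1.9733 bits/symbol


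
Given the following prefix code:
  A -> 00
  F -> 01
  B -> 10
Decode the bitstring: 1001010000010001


Decoding step by step:
Bits 10 -> B
Bits 01 -> F
Bits 01 -> F
Bits 00 -> A
Bits 00 -> A
Bits 01 -> F
Bits 00 -> A
Bits 01 -> F


Decoded message: BFFAAFAF


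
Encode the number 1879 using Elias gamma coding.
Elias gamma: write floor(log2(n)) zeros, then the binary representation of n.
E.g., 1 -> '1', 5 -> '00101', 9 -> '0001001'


num_bits = floor(log2(1879)) + 1 = 11
leading_zeros = num_bits - 1 = 10
binary(1879) = 11101010111

Elias gamma(1879) = '0000000000' + '11101010111' = 000000000011101010111 (21 bits)


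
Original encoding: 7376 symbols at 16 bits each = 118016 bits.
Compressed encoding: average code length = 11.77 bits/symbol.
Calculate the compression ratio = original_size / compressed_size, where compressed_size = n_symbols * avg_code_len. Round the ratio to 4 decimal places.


original_size = n_symbols * orig_bits = 7376 * 16 = 118016 bits
compressed_size = n_symbols * avg_code_len = 7376 * 11.77 = 86815.52 bits
ratio = original_size / compressed_size = 118016 / 86815.52 = 1.3594

Compression ratio = 1.3594


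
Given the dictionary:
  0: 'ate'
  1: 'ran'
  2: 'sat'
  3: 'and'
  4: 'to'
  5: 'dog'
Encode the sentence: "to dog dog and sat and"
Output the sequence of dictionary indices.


Look up each word in the dictionary:
  'to' -> 4
  'dog' -> 5
  'dog' -> 5
  'and' -> 3
  'sat' -> 2
  'and' -> 3

Encoded: [4, 5, 5, 3, 2, 3]


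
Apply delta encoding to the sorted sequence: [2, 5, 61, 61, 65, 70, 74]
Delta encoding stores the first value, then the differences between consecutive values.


First value: 2
Deltas:
  5 - 2 = 3
  61 - 5 = 56
  61 - 61 = 0
  65 - 61 = 4
  70 - 65 = 5
  74 - 70 = 4


Delta encoded: [2, 3, 56, 0, 4, 5, 4]


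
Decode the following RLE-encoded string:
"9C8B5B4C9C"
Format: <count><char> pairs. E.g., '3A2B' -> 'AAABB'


Expanding each <count><char> pair:
  9C -> 'CCCCCCCCC'
  8B -> 'BBBBBBBB'
  5B -> 'BBBBB'
  4C -> 'CCCC'
  9C -> 'CCCCCCCCC'

Decoded = CCCCCCCCCBBBBBBBBBBBBBCCCCCCCCCCCCC


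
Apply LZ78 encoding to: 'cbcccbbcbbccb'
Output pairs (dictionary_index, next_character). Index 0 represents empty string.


LZ78 encoding steps:
Dictionary: {0: ''}
Step 1: w='' (idx 0), next='c' -> output (0, 'c'), add 'c' as idx 1
Step 2: w='' (idx 0), next='b' -> output (0, 'b'), add 'b' as idx 2
Step 3: w='c' (idx 1), next='c' -> output (1, 'c'), add 'cc' as idx 3
Step 4: w='c' (idx 1), next='b' -> output (1, 'b'), add 'cb' as idx 4
Step 5: w='b' (idx 2), next='c' -> output (2, 'c'), add 'bc' as idx 5
Step 6: w='b' (idx 2), next='b' -> output (2, 'b'), add 'bb' as idx 6
Step 7: w='cc' (idx 3), next='b' -> output (3, 'b'), add 'ccb' as idx 7


Encoded: [(0, 'c'), (0, 'b'), (1, 'c'), (1, 'b'), (2, 'c'), (2, 'b'), (3, 'b')]


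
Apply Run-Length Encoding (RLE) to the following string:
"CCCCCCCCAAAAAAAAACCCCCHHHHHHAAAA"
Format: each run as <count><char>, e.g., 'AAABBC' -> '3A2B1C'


Scanning runs left to right:
  i=0: run of 'C' x 8 -> '8C'
  i=8: run of 'A' x 9 -> '9A'
  i=17: run of 'C' x 5 -> '5C'
  i=22: run of 'H' x 6 -> '6H'
  i=28: run of 'A' x 4 -> '4A'

RLE = 8C9A5C6H4A


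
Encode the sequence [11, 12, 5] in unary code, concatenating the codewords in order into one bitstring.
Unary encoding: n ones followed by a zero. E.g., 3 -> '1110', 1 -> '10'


Encode each number as n ones followed by a terminating 0:
  11 -> 111111111110 (12 bits)
  12 -> 1111111111110 (13 bits)
  5 -> 111110 (6 bits)
Total length = 12 + 13 + 6 = 31 bits.

Unary([11, 12, 5]) = 1111111111101111111111110111110 (31 bits)


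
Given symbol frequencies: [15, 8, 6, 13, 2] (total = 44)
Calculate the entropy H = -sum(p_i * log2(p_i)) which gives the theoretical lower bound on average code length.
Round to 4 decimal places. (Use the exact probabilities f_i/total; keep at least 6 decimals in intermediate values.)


Per-symbol terms -p_i * log2(p_i) with p_i = f_i/44:
  p = 15/44 = 0.340909: log2(p) = -1.552541, -p*log2(p) = 0.529275
  p = 8/44 = 0.181818: log2(p) = -2.459432, -p*log2(p) = 0.447169
  p = 6/44 = 0.136364: log2(p) = -2.874469, -p*log2(p) = 0.391973
  p = 13/44 = 0.295455: log2(p) = -1.758992, -p*log2(p) = 0.519702
  p = 2/44 = 0.045455: log2(p) = -4.459432, -p*log2(p) = 0.202701
H = 0.529275 + 0.447169 + 0.391973 + 0.519702 + 0.202701 = 2.090820

H = 2.0908 bits/symbol


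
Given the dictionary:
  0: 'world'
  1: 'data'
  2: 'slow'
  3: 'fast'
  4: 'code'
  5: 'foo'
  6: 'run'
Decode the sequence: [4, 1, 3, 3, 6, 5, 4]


Look up each index in the dictionary:
  4 -> 'code'
  1 -> 'data'
  3 -> 'fast'
  3 -> 'fast'
  6 -> 'run'
  5 -> 'foo'
  4 -> 'code'

Decoded: "code data fast fast run foo code"


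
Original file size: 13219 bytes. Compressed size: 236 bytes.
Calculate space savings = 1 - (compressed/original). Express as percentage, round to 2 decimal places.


ratio = compressed/original = 236/13219 = 0.017853
savings = 1 - ratio = 1 - 0.017853 = 0.982147
as a percentage: 0.982147 * 100 = 98.21%

Space savings = 1 - 236/13219 = 98.21%


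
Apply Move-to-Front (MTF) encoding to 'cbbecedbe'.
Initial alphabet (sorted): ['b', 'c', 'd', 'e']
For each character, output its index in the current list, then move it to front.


MTF encoding:
'c': index 1 in ['b', 'c', 'd', 'e'] -> ['c', 'b', 'd', 'e']
'b': index 1 in ['c', 'b', 'd', 'e'] -> ['b', 'c', 'd', 'e']
'b': index 0 in ['b', 'c', 'd', 'e'] -> ['b', 'c', 'd', 'e']
'e': index 3 in ['b', 'c', 'd', 'e'] -> ['e', 'b', 'c', 'd']
'c': index 2 in ['e', 'b', 'c', 'd'] -> ['c', 'e', 'b', 'd']
'e': index 1 in ['c', 'e', 'b', 'd'] -> ['e', 'c', 'b', 'd']
'd': index 3 in ['e', 'c', 'b', 'd'] -> ['d', 'e', 'c', 'b']
'b': index 3 in ['d', 'e', 'c', 'b'] -> ['b', 'd', 'e', 'c']
'e': index 2 in ['b', 'd', 'e', 'c'] -> ['e', 'b', 'd', 'c']


Output: [1, 1, 0, 3, 2, 1, 3, 3, 2]


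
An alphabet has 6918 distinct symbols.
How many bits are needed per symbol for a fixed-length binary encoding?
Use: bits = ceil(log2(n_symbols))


log2(6918) = 12.7561
Bracket: 2^12 = 4096 < 6918 <= 2^13 = 8192
So ceil(log2(6918)) = 13

bits = ceil(log2(6918)) = ceil(12.7561) = 13 bits


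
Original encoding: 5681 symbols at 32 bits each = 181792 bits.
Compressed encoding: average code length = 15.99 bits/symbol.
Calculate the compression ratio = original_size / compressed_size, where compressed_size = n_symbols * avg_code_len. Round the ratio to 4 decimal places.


original_size = n_symbols * orig_bits = 5681 * 32 = 181792 bits
compressed_size = n_symbols * avg_code_len = 5681 * 15.99 = 90839.19 bits
ratio = original_size / compressed_size = 181792 / 90839.19 = 2.0013

Compression ratio = 2.0013


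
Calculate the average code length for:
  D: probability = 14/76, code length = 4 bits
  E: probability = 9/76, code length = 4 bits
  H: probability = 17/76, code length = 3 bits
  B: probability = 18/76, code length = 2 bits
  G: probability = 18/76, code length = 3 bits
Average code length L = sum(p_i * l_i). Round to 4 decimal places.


Weighted contributions p_i * l_i:
  D: (14/76) * 4 = 56/76
  E: (9/76) * 4 = 36/76
  H: (17/76) * 3 = 51/76
  B: (18/76) * 2 = 36/76
  G: (18/76) * 3 = 54/76
Sum = (56 + 36 + 51 + 36 + 54)/76 = 233/76

L = 233/76 = 3.0658 bits/symbol


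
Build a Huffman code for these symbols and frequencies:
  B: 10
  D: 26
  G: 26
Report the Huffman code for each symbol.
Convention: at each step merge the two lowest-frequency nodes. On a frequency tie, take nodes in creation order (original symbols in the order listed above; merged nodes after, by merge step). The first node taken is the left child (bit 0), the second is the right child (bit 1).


Huffman tree construction:
Step 1: Merge B(10) + D(26) = 36
Step 2: Merge G(26) + (B+D)(36) = 62
Read each symbol's code off the tree from the root (left child = 0, right child = 1).

Codes:
  B: 10 (length 2)
  D: 11 (length 2)
  G: 0 (length 1)
Average code length: 98/62 = 1.5806 bits/symbol


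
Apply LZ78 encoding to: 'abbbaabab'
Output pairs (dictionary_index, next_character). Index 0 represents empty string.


LZ78 encoding steps:
Dictionary: {0: ''}
Step 1: w='' (idx 0), next='a' -> output (0, 'a'), add 'a' as idx 1
Step 2: w='' (idx 0), next='b' -> output (0, 'b'), add 'b' as idx 2
Step 3: w='b' (idx 2), next='b' -> output (2, 'b'), add 'bb' as idx 3
Step 4: w='a' (idx 1), next='a' -> output (1, 'a'), add 'aa' as idx 4
Step 5: w='b' (idx 2), next='a' -> output (2, 'a'), add 'ba' as idx 5
Step 6: w='b' (idx 2), end of input -> output (2, '')


Encoded: [(0, 'a'), (0, 'b'), (2, 'b'), (1, 'a'), (2, 'a'), (2, '')]


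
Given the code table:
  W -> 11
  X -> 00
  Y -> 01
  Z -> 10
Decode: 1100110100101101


Decoding:
11 -> W
00 -> X
11 -> W
01 -> Y
00 -> X
10 -> Z
11 -> W
01 -> Y


Result: WXWYXZWY


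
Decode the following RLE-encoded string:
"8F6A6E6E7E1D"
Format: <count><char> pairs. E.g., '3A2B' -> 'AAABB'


Expanding each <count><char> pair:
  8F -> 'FFFFFFFF'
  6A -> 'AAAAAA'
  6E -> 'EEEEEE'
  6E -> 'EEEEEE'
  7E -> 'EEEEEEE'
  1D -> 'D'

Decoded = FFFFFFFFAAAAAAEEEEEEEEEEEEEEEEEEED


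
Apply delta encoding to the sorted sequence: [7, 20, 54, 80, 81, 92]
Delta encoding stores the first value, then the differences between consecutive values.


First value: 7
Deltas:
  20 - 7 = 13
  54 - 20 = 34
  80 - 54 = 26
  81 - 80 = 1
  92 - 81 = 11


Delta encoded: [7, 13, 34, 26, 1, 11]


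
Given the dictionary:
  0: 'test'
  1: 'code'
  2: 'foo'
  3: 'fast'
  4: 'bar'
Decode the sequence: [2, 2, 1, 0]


Look up each index in the dictionary:
  2 -> 'foo'
  2 -> 'foo'
  1 -> 'code'
  0 -> 'test'

Decoded: "foo foo code test"


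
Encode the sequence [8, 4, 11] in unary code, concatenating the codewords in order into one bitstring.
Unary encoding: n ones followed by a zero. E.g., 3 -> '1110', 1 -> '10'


Encode each number as n ones followed by a terminating 0:
  8 -> 111111110 (9 bits)
  4 -> 11110 (5 bits)
  11 -> 111111111110 (12 bits)
Total length = 9 + 5 + 12 = 26 bits.

Unary([8, 4, 11]) = 11111111011110111111111110 (26 bits)


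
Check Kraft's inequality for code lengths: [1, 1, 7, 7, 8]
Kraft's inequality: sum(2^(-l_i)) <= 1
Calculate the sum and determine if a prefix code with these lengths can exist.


Sum = 2^(-1) + 2^(-1) + 2^(-7) + 2^(-7) + 2^(-8)
    = 0.5 + 0.5 + 0.0078125 + 0.0078125 + 0.00390625
    = 261/256 = 1.01953125
Since 1.01953125 > 1, Kraft's inequality is NOT satisfied.
A prefix code with these lengths CANNOT exist.

Kraft sum = 1.01953125. Not satisfied.


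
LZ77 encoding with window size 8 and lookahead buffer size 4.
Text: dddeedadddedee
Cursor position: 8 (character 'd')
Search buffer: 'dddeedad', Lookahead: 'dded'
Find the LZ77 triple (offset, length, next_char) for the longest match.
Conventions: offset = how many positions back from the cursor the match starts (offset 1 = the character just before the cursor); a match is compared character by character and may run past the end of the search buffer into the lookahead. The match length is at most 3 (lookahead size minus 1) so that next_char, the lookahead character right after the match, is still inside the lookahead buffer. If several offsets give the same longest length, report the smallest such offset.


Try each offset into the search buffer:
  offset=1 (pos 7, char 'd'): match length 2
  offset=2 (pos 6, char 'a'): match length 0
  offset=3 (pos 5, char 'd'): match length 1
  offset=4 (pos 4, char 'e'): match length 0
  offset=5 (pos 3, char 'e'): match length 0
  offset=6 (pos 2, char 'd'): match length 1
  offset=7 (pos 1, char 'd'): match length 3
  offset=8 (pos 0, char 'd'): match length 2
Longest match has length 3 at offset 7.
next_char = character at position 8 + 3 = 11 -> 'd'

Best match: offset=7, length=3 (matching 'dde' starting at position 1)
LZ77 triple: (7, 3, 'd')


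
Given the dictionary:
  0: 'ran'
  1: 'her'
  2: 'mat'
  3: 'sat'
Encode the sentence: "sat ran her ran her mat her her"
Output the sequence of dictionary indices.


Look up each word in the dictionary:
  'sat' -> 3
  'ran' -> 0
  'her' -> 1
  'ran' -> 0
  'her' -> 1
  'mat' -> 2
  'her' -> 1
  'her' -> 1

Encoded: [3, 0, 1, 0, 1, 2, 1, 1]


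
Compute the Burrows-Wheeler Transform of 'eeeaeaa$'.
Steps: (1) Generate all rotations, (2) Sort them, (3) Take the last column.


Rotations (sorted):
  0: $eeeaeaa -> last char: a
  1: a$eeeaea -> last char: a
  2: aa$eeeae -> last char: e
  3: aeaa$eee -> last char: e
  4: eaa$eeea -> last char: a
  5: eaeaa$ee -> last char: e
  6: eeaeaa$e -> last char: e
  7: eeeaeaa$ -> last char: $


BWT = aaeeaee$


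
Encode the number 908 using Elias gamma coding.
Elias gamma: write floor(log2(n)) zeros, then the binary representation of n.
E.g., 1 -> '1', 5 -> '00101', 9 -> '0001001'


num_bits = floor(log2(908)) + 1 = 10
leading_zeros = num_bits - 1 = 9
binary(908) = 1110001100

Elias gamma(908) = '000000000' + '1110001100' = 0000000001110001100 (19 bits)


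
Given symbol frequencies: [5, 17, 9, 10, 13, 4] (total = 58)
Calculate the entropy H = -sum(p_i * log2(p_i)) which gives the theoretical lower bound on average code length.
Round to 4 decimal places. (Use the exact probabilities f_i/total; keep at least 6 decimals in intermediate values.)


Per-symbol terms -p_i * log2(p_i) with p_i = f_i/58:
  p = 5/58 = 0.086207: log2(p) = -3.536053, -p*log2(p) = 0.304832
  p = 17/58 = 0.293103: log2(p) = -1.770518, -p*log2(p) = 0.518945
  p = 9/58 = 0.155172: log2(p) = -2.688056, -p*log2(p) = 0.417112
  p = 10/58 = 0.172414: log2(p) = -2.536053, -p*log2(p) = 0.437251
  p = 13/58 = 0.224138: log2(p) = -2.157541, -p*log2(p) = 0.483587
  p = 4/58 = 0.068966: log2(p) = -3.857981, -p*log2(p) = 0.266068
H = 0.304832 + 0.518945 + 0.417112 + 0.437251 + 0.483587 + 0.266068 = 2.427795

H = 2.4278 bits/symbol


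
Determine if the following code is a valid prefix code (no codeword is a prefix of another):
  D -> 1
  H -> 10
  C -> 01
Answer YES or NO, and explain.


Checking each pair (does one codeword prefix another?):
  D='1' vs H='10': prefix -- VIOLATION

NO -- this is NOT a valid prefix code. D (1) is a prefix of H (10).


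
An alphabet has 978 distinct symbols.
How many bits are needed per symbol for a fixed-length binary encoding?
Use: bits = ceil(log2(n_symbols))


log2(978) = 9.9337
Bracket: 2^9 = 512 < 978 <= 2^10 = 1024
So ceil(log2(978)) = 10

bits = ceil(log2(978)) = ceil(9.9337) = 10 bits


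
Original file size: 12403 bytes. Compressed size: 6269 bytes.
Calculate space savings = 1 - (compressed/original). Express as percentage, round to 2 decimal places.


ratio = compressed/original = 6269/12403 = 0.505442
savings = 1 - ratio = 1 - 0.505442 = 0.494558
as a percentage: 0.494558 * 100 = 49.46%

Space savings = 1 - 6269/12403 = 49.46%


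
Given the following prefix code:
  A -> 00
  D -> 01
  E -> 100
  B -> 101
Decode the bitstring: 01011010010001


Decoding step by step:
Bits 01 -> D
Bits 01 -> D
Bits 101 -> B
Bits 00 -> A
Bits 100 -> E
Bits 01 -> D


Decoded message: DDBAED


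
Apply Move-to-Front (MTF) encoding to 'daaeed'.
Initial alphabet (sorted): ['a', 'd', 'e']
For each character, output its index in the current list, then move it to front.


MTF encoding:
'd': index 1 in ['a', 'd', 'e'] -> ['d', 'a', 'e']
'a': index 1 in ['d', 'a', 'e'] -> ['a', 'd', 'e']
'a': index 0 in ['a', 'd', 'e'] -> ['a', 'd', 'e']
'e': index 2 in ['a', 'd', 'e'] -> ['e', 'a', 'd']
'e': index 0 in ['e', 'a', 'd'] -> ['e', 'a', 'd']
'd': index 2 in ['e', 'a', 'd'] -> ['d', 'e', 'a']


Output: [1, 1, 0, 2, 0, 2]


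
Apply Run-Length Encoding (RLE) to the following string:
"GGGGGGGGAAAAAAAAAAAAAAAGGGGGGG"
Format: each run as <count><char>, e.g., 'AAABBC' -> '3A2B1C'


Scanning runs left to right:
  i=0: run of 'G' x 8 -> '8G'
  i=8: run of 'A' x 15 -> '15A'
  i=23: run of 'G' x 7 -> '7G'

RLE = 8G15A7G


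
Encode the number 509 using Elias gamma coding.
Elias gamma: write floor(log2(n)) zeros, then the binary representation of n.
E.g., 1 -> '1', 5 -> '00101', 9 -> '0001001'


num_bits = floor(log2(509)) + 1 = 9
leading_zeros = num_bits - 1 = 8
binary(509) = 111111101

Elias gamma(509) = '00000000' + '111111101' = 00000000111111101 (17 bits)


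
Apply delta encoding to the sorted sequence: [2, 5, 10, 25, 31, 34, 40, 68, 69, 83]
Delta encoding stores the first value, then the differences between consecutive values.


First value: 2
Deltas:
  5 - 2 = 3
  10 - 5 = 5
  25 - 10 = 15
  31 - 25 = 6
  34 - 31 = 3
  40 - 34 = 6
  68 - 40 = 28
  69 - 68 = 1
  83 - 69 = 14


Delta encoded: [2, 3, 5, 15, 6, 3, 6, 28, 1, 14]


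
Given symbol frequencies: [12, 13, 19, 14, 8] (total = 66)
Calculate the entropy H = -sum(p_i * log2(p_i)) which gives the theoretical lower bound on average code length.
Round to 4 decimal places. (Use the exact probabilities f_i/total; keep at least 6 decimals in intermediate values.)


Per-symbol terms -p_i * log2(p_i) with p_i = f_i/66:
  p = 12/66 = 0.181818: log2(p) = -2.459432, -p*log2(p) = 0.447169
  p = 13/66 = 0.196970: log2(p) = -2.343954, -p*log2(p) = 0.461688
  p = 19/66 = 0.287879: log2(p) = -1.796467, -p*log2(p) = 0.517165
  p = 14/66 = 0.212121: log2(p) = -2.237039, -p*log2(p) = 0.474523
  p = 8/66 = 0.121212: log2(p) = -3.044394, -p*log2(p) = 0.369017
H = 0.447169 + 0.461688 + 0.517165 + 0.474523 + 0.369017 = 2.269562

H = 2.2696 bits/symbol
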